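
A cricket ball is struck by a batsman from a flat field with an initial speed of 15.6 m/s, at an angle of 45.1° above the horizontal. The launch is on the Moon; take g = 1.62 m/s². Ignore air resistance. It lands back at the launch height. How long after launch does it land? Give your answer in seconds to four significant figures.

Resolve: vₓ = 15.60 cos 45.1° = 11.01 m/s and v_y0 = 15.60 sin 45.1° = 11.05 m/s.
Landing at launch height ⇒ T = 2 v_y0 / g = 2 × 11.05 / 1.62 = 13.64 s.

13.64 s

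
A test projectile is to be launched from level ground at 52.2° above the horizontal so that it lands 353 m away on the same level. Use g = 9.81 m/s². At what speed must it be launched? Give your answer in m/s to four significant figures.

59.79 m/s

From R = (v₀² / g) sin 2θ: v₀ = √(gR / sin 2θ).
v₀ = √(9.81 × 353 / sin 104.4°) = √(3463 / 0.9686) = √3575.3 = 59.79 m/s.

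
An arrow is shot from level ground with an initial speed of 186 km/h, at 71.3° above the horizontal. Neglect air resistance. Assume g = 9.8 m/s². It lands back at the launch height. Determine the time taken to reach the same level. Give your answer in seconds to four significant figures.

9.988 s

Convert: 186 km/h = 186/3.6 = 51.67 m/s.
Components: vₓ = 51.67 cos 71.3° = 16.57 m/s, v_y0 = 51.67 sin 71.3° = 48.94 m/s.
It returns to y = 0 when t = 2 v_y0 / g = 2(48.94)/9.80 = 9.988 s.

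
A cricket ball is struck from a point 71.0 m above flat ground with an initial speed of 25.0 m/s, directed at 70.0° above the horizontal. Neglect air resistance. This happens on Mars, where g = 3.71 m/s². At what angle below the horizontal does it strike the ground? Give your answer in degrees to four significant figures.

75.41°

Horizontal component vₓ = 25.00 cos 70.0° = 8.551 m/s; vertical v_y0 = 25.00 sin 70.0° = 23.49 m/s.
Vertical motion (up positive, ground at y = 0): 1.855 t² − (23.49) t − 71.0 = 0, so t = (23.49 + √(23.49² + 2·3.71·71.0)) / 3.71 = (23.49 + 32.84) / 3.71 = 15.18 s.
At impact: v_y = v_y0 − g t = −32.84 m/s; vₓ = 8.551 m/s.
Angle below horizontal: arctan(|v_y|/vₓ) = arctan(32.84/8.551) = 75.41°.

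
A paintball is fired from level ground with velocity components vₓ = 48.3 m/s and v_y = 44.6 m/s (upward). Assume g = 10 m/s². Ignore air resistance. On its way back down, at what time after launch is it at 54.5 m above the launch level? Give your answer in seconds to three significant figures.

Set y = v_y0 t − ½ g t² = 54.5: 5.000 t² − 44.60 t + 54.5 = 0.
Quadratic formula: t = (44.60 ± √899.16) / 10.0 = (44.60 ± 29.99) / 10.0 → t = 1.461 s or 7.459 s.
The descending-branch root is 7.459 s.

7.46 s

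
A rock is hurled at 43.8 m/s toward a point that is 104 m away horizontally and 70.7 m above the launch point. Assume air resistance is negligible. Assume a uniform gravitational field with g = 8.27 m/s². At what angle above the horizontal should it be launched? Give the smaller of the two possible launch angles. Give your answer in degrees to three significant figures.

51.6°

Trajectory: y = x tanθ − g x² (1 + tan²θ)/(2v₀²). With x = 104, y = 70.7, v₀ = 43.8, g = 8.27:
23.31 tan²θ − 104 tanθ + (94.01) = 0.
tanθ = [104 ± √(104² − 4 × 23.31 × (94.01))] / (2 × 23.31) = (104 ± 45.27) / 46.63, giving tanθ = 1.260 or 3.201.
θ = 51.55° or 72.65°; the smaller is 51.55°.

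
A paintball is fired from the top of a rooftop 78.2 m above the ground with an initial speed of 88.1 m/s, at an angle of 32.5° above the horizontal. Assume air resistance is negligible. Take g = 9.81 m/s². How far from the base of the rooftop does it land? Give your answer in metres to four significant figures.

Horizontal component vₓ = 88.10 cos 32.5° = 74.30 m/s; vertical v_y0 = 88.10 sin 32.5° = 47.34 m/s.
With up positive and y = 0 at the ground: y(t) = 78.2 + (47.34) t − 4.905 t². Setting y = 0 and taking the positive root: t = [47.34 + √(47.34² + 2·9.81·78.2)] / 9.81 = (47.34 + 61.44) / 9.81 = 11.09 s.
Horizontal distance: R = vₓ t = 74.30 × 11.09 = 823.9 m.

823.9 m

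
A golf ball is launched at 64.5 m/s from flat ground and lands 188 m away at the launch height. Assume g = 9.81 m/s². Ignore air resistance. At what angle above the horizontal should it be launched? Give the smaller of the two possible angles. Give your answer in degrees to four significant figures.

13.16°

From R = (v₀²/g) sin 2θ: sin 2θ = 9.81 × 188 / 4160.2 = 0.4433.
2θ = 26.32° or 180° − 26.32° = 153.7°, so θ = 13.16° or 76.84°.
The smaller angle is 13.16°.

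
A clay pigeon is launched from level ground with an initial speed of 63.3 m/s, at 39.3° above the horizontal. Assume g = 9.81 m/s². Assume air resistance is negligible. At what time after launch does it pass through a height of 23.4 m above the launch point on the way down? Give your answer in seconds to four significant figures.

7.541 s

Components: vₓ = 63.30 cos 39.3° = 48.98 m/s, v_y0 = 63.30 sin 39.3° = 40.09 m/s.
Set y = v_y0 t − ½ g t² = 23.4: 4.905 t² − 40.09 t + 23.4 = 0.
t = [40.09 ± √(40.09² − 2·9.81·23.4)] / 9.81 = (40.09 ± 33.89) / 9.81, so t = 0.6326 s or t = 7.541 s.
The descending-branch root is 7.541 s.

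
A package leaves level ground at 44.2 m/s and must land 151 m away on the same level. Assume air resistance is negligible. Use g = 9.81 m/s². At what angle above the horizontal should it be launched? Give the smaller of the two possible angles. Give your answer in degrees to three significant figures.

24.7°

From R = (v₀²/g) sin 2θ: sin 2θ = 9.81 × 151 / 1953.6 = 0.7582.
2θ = 49.31° or 180° − 49.31° = 130.7°, so θ = 24.65° or 65.35°.
The smaller angle is 24.65°.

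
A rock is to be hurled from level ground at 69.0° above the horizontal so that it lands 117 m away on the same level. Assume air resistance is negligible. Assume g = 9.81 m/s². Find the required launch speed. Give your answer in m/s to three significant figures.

On level ground R = v₀² sin 2θ / g ⇒ v₀ = √(gR / sin 2θ).
v₀ = √(9.81 × 117 / sin 138.0°) = √(1148 / 0.6691) = √1715.3 = 41.42 m/s.

41.4 m/s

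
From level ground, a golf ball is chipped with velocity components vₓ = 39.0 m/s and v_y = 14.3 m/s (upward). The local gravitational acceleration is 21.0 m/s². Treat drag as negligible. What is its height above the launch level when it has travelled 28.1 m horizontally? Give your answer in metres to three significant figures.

4.85 m

At x = 28.1 m, t = x/vₓ = 28.1/39.00 = 0.7205 s.
Height: y = v_y0 t − ½ g t² = 14.30 × 0.7205 − 10.50 × 0.7205² = 10.30 − 5.451 = 4.852 m.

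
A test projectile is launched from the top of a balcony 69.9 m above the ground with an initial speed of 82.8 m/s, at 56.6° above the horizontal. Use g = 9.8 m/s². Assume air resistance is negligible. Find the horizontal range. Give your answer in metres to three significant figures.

Horizontal component vₓ = 82.80 cos 56.6° = 45.58 m/s; vertical v_y0 = 82.80 sin 56.6° = 69.13 m/s.
The projectile lands when y = 69.9 + (69.13) t − ½·9.80·t² = 0. Positive root: t = (69.13 + √(69.13² + 2·9.80·69.9)) / 9.80 = (69.13 + 78.41) / 9.80 = 15.05 s.
Horizontal distance: R = vₓ t = 45.58 × 15.05 = 686.2 m.

686 m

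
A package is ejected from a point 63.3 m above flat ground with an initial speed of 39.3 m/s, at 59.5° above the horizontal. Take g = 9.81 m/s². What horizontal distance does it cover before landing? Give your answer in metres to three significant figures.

vₓ = 39.30 cos 59.5° = 19.95 m/s; v_y0 = 39.30 sin 59.5° = 33.86 m/s.
The projectile lands when y = 63.3 + (33.86) t − ½·9.81·t² = 0. Positive root: t = (33.86 + √(33.86² + 2·9.81·63.3)) / 9.81 = (33.86 + 48.87) / 9.81 = 8.434 s.
Horizontal distance: R = vₓ t = 19.95 × 8.434 = 168.2 m.

168 m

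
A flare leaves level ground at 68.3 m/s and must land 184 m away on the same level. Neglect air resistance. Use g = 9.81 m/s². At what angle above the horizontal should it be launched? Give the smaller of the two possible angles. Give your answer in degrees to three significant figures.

11.4°

R = v₀² sin 2θ / g gives sin 2θ = gR/v₀² = 9.81·184/68.3² = 0.3869.
2θ = 22.76° or 180° − 22.76° = 157.2°, so θ = 11.38° or 78.62°.
The smaller angle is 11.38°.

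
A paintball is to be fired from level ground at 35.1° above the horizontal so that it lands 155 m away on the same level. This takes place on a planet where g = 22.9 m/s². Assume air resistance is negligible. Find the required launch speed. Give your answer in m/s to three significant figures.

Level-ground range: R = v₀² sin(2θ)/g, so v₀ = √(gR / sin 2θ).
v₀ = √(22.9 × 155 / sin 70.20°) = √(3550 / 0.9409) = √3772.5 = 61.42 m/s.

61.4 m/s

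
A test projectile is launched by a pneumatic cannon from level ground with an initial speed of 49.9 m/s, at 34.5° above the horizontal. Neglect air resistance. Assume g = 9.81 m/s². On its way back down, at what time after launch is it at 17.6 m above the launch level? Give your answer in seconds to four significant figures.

5.052 s

vₓ = 49.90 cos 34.5° = 41.12 m/s; v_y0 = 49.90 sin 34.5° = 28.26 m/s.
Height y(t) = 28.26 t − 4.905 t² = 17.6 gives 4.905 t² − 28.26 t + 17.6 = 0.
Quadratic formula: t = (28.26 ± √453.52) / 9.81 = (28.26 ± 21.30) / 9.81 → t = 0.7103 s or 5.052 s.
The descending-branch root is 5.052 s.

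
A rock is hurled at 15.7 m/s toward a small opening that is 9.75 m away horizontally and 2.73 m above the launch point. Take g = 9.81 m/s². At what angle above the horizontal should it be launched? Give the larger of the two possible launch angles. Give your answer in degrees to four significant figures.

77.80°

Trajectory: y = x tanθ − g x² (1 + tan²θ)/(2v₀²). With x = 9.75, y = 2.73, v₀ = 15.7, g = 9.81:
1.892 tan²θ − 9.75 tanθ + (4.622) = 0.
tanθ = [9.75 ± √(9.75² − 4 × 1.892 × (4.622))] / (2 × 1.892) = (9.75 ± 7.752) / 3.783, giving tanθ = 0.5281 or 4.626.
θ = 27.84° or 77.80°; the larger is 77.80°.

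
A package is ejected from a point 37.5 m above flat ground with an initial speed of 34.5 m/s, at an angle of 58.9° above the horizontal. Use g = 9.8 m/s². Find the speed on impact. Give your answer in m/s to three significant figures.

43.9 m/s

Components: vₓ = 34.50 cos 58.9° = 17.82 m/s, v_y0 = 34.50 sin 58.9° = 29.54 m/s.
The projectile lands when y = 37.5 + (29.54) t − ½·9.80·t² = 0. Positive root: t = (29.54 + √(29.54² + 2·9.80·37.5)) / 9.80 = (29.54 + 40.10) / 9.80 = 7.106 s.
Vertical velocity at impact: v_y = v_y0 − g t = 29.54 − 9.80 × 7.106 = −40.10 m/s.
Speed: |v| = √(vₓ² + v_y²) = √(17.82² + 40.10²) = 43.88 m/s.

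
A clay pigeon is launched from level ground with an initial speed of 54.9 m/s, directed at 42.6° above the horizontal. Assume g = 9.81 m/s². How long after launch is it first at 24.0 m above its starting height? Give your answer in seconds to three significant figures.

0.713 s

Resolve: vₓ = 54.90 cos 42.6° = 40.41 m/s and v_y0 = 54.90 sin 42.6° = 37.16 m/s.
Height y(t) = 37.16 t − 4.905 t² = 24.0 gives 4.905 t² − 37.16 t + 24.0 = 0.
t = [37.16 ± √(37.16² − 2·9.81·24.0)] / 9.81 = (37.16 ± 30.17) / 9.81, so t = 0.7129 s or t = 6.863 s.
The first (ascending) time is 0.7129 s.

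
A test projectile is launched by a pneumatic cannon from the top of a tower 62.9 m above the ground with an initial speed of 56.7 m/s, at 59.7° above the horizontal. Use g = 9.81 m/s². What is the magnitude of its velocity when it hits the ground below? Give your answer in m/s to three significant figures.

Horizontal component vₓ = 56.70 cos 59.7° = 28.61 m/s; vertical v_y0 = 56.70 sin 59.7° = 48.95 m/s.
With up positive and y = 0 at the ground: y(t) = 62.9 + (48.95) t − 4.905 t². Setting y = 0 and taking the positive root: t = [48.95 + √(48.95² + 2·9.81·62.9)] / 9.81 = (48.95 + 60.25) / 9.81 = 11.13 s.
Vertical velocity at impact: v_y = v_y0 − g t = 48.95 − 9.81 × 11.13 = −60.25 m/s.
Speed: |v| = √(vₓ² + v_y²) = √(28.61² + 60.25²) = 66.70 m/s.

66.7 m/s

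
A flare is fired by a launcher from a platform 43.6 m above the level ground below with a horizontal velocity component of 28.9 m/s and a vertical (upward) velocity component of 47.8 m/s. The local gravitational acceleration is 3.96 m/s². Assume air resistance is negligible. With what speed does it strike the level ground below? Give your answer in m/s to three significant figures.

58.9 m/s

The projectile lands when y = 43.6 + (47.80) t − ½·3.96·t² = 0. Positive root: t = (47.80 + √(47.80² + 2·3.96·43.6)) / 3.96 = (47.80 + 51.29) / 3.96 = 25.02 s.
Vertical velocity at impact: v_y = v_y0 − g t = 47.80 − 3.96 × 25.02 = −51.29 m/s.
Speed: |v| = √(vₓ² + v_y²) = √(28.90² + 51.29²) = 58.87 m/s.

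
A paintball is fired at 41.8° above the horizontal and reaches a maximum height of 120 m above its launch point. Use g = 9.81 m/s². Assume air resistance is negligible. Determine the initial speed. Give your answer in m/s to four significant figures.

At the peak v_y = 0, so v_y0 = √(2gH) = √(2 × 9.81 × 120) = 48.52 m/s.
v_y0 = v₀ sin θ ⇒ v₀ = 48.52 / sin 41.8° = 72.80 m/s.

72.80 m/s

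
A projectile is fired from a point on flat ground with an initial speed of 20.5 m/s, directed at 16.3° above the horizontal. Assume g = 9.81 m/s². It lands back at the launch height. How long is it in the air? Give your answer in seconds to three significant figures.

vₓ = 20.50 cos 16.3° = 19.68 m/s; v_y0 = 20.50 sin 16.3° = 5.754 m/s.
Time of flight on level ground: T = 2 v_y0 / g = 2 × 5.754 / 9.81 = 1.173 s.

1.17 s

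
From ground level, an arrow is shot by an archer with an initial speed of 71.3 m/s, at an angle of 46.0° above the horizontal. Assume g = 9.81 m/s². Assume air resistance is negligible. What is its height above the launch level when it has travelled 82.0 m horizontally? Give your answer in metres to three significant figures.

71.5 m

Components: vₓ = 71.30 cos 46.0° = 49.53 m/s, v_y0 = 71.30 sin 46.0° = 51.29 m/s.
At x = 82.0 m, t = x/vₓ = 82.0/49.53 = 1.656 s.
Height: y = v_y0 t − ½ g t² = 51.29 × 1.656 − 4.905 × 1.656² = 84.91 − 13.44 = 71.47 m.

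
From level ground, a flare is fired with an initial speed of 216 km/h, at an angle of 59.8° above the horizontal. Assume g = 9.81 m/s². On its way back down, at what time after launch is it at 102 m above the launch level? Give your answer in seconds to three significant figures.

7.96 s

Convert: 216 km/h = 216/3.6 = 60.00 m/s.
Resolve: vₓ = 60.00 cos 59.8° = 30.18 m/s and v_y0 = 60.00 sin 59.8° = 51.86 m/s.
Height y(t) = 51.86 t − 4.905 t² = 102 gives 4.905 t² − 51.86 t + 102 = 0.
Quadratic formula: t = (51.86 ± √687.86) / 9.81 = (51.86 ± 26.23) / 9.81 → t = 2.613 s or 7.960 s.
The descending-branch root is 7.960 s.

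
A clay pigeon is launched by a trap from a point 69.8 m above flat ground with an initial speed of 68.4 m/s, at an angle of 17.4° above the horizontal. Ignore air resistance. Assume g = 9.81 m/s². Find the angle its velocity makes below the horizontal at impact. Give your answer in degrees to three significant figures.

32.9°

Horizontal component vₓ = 68.40 cos 17.4° = 65.27 m/s; vertical v_y0 = 68.40 sin 17.4° = 20.45 m/s.
The projectile lands when y = 69.8 + (20.45) t − ½·9.81·t² = 0. Positive root: t = (20.45 + √(20.45² + 2·9.81·69.8)) / 9.81 = (20.45 + 42.28) / 9.81 = 6.395 s.
At impact: v_y = v_y0 − g t = −42.28 m/s; vₓ = 65.27 m/s.
Angle below horizontal: arctan(|v_y|/vₓ) = arctan(42.28/65.27) = 32.94°.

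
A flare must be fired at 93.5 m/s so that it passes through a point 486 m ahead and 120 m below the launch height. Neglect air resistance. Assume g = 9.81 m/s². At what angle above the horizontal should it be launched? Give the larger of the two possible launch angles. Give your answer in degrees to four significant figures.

74.64°

Trajectory: y = x tanθ − g x² (1 + tan²θ)/(2v₀²). With x = 486, y = −120, v₀ = 93.5, g = 9.81:
132.5 tan²θ − 486 tanθ + (12.52) = 0.
tanθ = [486 ± √(486² − 4 × 132.5 × (12.52))] / (2 × 132.5) = (486 ± 479.1) / 265.0, giving tanθ = 0.02595 or 3.641.
θ = 1.486° or 74.64°; the larger is 74.64°.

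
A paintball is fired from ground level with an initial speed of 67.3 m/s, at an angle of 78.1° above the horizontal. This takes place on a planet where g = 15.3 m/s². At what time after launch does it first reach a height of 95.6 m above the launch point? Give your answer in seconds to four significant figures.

1.849 s

Horizontal component vₓ = 67.30 cos 78.1° = 13.88 m/s; vertical v_y0 = 67.30 sin 78.1° = 65.85 m/s.
Height y(t) = 65.85 t − 7.650 t² = 95.6 gives 7.650 t² − 65.85 t + 95.6 = 0.
t = [65.85 ± √(65.85² − 2·15.3·95.6)] / 15.3 = (65.85 ± 37.57) / 15.3, so t = 1.849 s or t = 6.760 s.
The first (ascending) time is 1.849 s.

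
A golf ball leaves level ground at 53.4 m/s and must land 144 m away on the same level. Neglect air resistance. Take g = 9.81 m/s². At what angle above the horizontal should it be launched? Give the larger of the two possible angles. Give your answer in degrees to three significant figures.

75.2°

R = v₀² sin 2θ / g gives sin 2θ = gR/v₀² = 9.81·144/53.4² = 0.4954.
2θ = 29.70° or 180° − 29.70° = 150.3°, so θ = 14.85° or 75.15°.
The larger angle is 75.15°.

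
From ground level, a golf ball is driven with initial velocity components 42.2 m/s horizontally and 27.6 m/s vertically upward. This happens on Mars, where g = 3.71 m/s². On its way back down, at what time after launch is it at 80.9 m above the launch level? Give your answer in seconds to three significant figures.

10.9 s

Height y(t) = 27.60 t − 1.855 t² = 80.9 gives 1.855 t² − 27.60 t + 80.9 = 0.
Quadratic formula: t = (27.60 ± √161.48) / 3.71 = (27.60 ± 12.71) / 3.71 → t = 4.014 s or 10.86 s.
The descending-branch root is 10.86 s.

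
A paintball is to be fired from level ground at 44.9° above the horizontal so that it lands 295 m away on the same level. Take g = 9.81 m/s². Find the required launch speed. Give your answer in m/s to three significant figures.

On level ground R = v₀² sin 2θ / g ⇒ v₀ = √(gR / sin 2θ).
v₀ = √(9.81 × 295 / sin 89.80°) = √(2894 / 1.0000) = √2894.0 = 53.80 m/s.

53.8 m/s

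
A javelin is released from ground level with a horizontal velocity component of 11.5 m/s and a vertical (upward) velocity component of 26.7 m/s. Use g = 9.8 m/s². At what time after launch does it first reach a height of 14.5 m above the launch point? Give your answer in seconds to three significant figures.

0.612 s

Set y = v_y0 t − ½ g t² = 14.5: 4.900 t² − 26.70 t + 14.5 = 0.
Quadratic formula: t = (26.70 ± √428.69) / 9.80 = (26.70 ± 20.70) / 9.80 → t = 0.6118 s or 4.837 s.
The first (ascending) time is 0.6118 s.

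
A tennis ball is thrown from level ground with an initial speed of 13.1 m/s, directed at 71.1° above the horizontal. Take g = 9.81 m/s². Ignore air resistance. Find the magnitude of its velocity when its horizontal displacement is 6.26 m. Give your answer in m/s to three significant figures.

4.73 m/s

vₓ = 13.10 cos 71.1° = 4.243 m/s; v_y0 = 13.10 sin 71.1° = 12.39 m/s.
x = vₓ t ⇒ t = 6.26/4.243 = 1.475 s.
Vertical velocity there: v_y = v_y0 − g t = 12.39 − 9.81 × 1.475 = −2.079 m/s.
Speed: √(vₓ² + v_y²) = √(4.243² + 2.079²) = 4.725 m/s.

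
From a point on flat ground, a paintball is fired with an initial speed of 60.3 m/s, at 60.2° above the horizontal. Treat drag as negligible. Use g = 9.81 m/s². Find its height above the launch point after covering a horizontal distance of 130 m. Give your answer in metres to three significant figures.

135 m

Resolve: vₓ = 60.30 cos 60.2° = 29.97 m/s and v_y0 = 60.30 sin 60.2° = 52.33 m/s.
At x = 130 m, t = x/vₓ = 130/29.97 = 4.338 s.
Height: y = v_y0 t − ½ g t² = 52.33 × 4.338 − 4.905 × 4.338² = 227.0 − 92.30 = 134.7 m.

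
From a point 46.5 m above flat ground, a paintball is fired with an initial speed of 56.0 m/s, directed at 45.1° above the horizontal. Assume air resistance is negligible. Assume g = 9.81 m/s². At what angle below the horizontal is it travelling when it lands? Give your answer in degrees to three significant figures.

51.6°

Horizontal component vₓ = 56.00 cos 45.1° = 39.53 m/s; vertical v_y0 = 56.00 sin 45.1° = 39.67 m/s.
With up positive and y = 0 at the ground: y(t) = 46.5 + (39.67) t − 4.905 t². Setting y = 0 and taking the positive root: t = [39.67 + √(39.67² + 2·9.81·46.5)] / 9.81 = (39.67 + 49.86) / 9.81 = 9.126 s.
At impact: v_y = v_y0 − g t = −49.86 m/s; vₓ = 39.53 m/s.
Angle below horizontal: arctan(|v_y|/vₓ) = arctan(49.86/39.53) = 51.59°.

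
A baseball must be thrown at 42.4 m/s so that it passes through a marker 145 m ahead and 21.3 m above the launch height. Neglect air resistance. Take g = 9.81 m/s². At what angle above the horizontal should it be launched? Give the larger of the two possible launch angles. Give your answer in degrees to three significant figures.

60.1°

Trajectory: y = x tanθ − g x² (1 + tan²θ)/(2v₀²). With x = 145, y = 21.3, v₀ = 42.4, g = 9.81:
57.36 tan²θ − 145 tanθ + (78.66) = 0.
tanθ = [145 ± √(145² − 4 × 57.36 × (78.66))] / (2 × 57.36) = (145 ± 54.54) / 114.7, giving tanθ = 0.7885 or 1.739.
θ = 38.25° or 60.10°; the larger is 60.10°.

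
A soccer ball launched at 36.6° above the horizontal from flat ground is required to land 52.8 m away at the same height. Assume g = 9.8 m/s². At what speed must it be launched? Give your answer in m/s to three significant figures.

23.2 m/s

From R = (v₀² / g) sin 2θ: v₀ = √(gR / sin 2θ).
v₀ = √(9.80 × 52.8 / sin 73.20°) = √(517.4 / 0.9573) = √540.51 = 23.25 m/s.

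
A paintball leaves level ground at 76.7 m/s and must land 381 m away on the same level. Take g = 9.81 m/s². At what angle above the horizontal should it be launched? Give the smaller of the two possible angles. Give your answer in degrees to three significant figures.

Level-ground range R = v₀² sin(2θ)/g ⇒ sin(2θ) = gR/v₀² = 9.81 × 381 / 76.7² = 0.6353.
2θ = 39.44° or 180° − 39.44° = 140.6°, so θ = 19.72° or 70.28°.
The smaller angle is 19.72°.

19.7°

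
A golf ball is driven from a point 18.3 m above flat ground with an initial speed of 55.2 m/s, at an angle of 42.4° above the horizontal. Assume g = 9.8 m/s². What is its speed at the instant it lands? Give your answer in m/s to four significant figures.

Components: vₓ = 55.20 cos 42.4° = 40.76 m/s, v_y0 = 55.20 sin 42.4° = 37.22 m/s.
The projectile lands when y = 18.3 + (37.22) t − ½·9.80·t² = 0. Positive root: t = (37.22 + √(37.22² + 2·9.80·18.3)) / 9.80 = (37.22 + 41.76) / 9.80 = 8.060 s.
Vertical velocity at impact: v_y = v_y0 − g t = 37.22 − 9.80 × 8.060 = −41.76 m/s.
Speed: |v| = √(vₓ² + v_y²) = √(40.76² + 41.76²) = 58.36 m/s.

58.36 m/s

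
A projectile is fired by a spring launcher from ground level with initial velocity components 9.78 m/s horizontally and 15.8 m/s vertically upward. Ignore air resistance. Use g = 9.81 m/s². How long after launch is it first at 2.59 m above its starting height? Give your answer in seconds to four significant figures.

Set y = v_y0 t − ½ g t² = 2.59: 4.905 t² − 15.80 t + 2.59 = 0.
Quadratic formula: t = (15.80 ± √198.82) / 9.81 = (15.80 ± 14.10) / 9.81 → t = 0.1732 s or 3.048 s.
The first (ascending) time is 0.1732 s.

0.1732 s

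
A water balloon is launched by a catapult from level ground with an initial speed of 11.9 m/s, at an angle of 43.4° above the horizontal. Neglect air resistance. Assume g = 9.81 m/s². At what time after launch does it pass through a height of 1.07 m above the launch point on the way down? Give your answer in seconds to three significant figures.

Horizontal component vₓ = 11.90 cos 43.4° = 8.646 m/s; vertical v_y0 = 11.90 sin 43.4° = 8.176 m/s.
Require v_y0 t − ½ g t² = 1.07, i.e. 4.905 t² − 8.176 t + 1.07 = 0.
t = [8.176 ± √(8.176² − 2·9.81·1.07)] / 9.81 = (8.176 ± 6.772) / 9.81, so t = 0.1432 s or t = 1.524 s.
The descending-branch root is 1.524 s.

1.52 s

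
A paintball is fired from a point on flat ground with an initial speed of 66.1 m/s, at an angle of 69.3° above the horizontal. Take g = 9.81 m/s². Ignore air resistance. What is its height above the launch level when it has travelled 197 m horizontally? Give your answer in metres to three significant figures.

173 m

vₓ = 66.10 cos 69.3° = 23.36 m/s; v_y0 = 66.10 sin 69.3° = 61.83 m/s.
Time to reach x = 197 m: t = x/vₓ = 197/23.36 = 8.432 s.
Height: y = v_y0 t − ½ g t² = 61.83 × 8.432 − 4.905 × 8.432² = 521.3 − 348.7 = 172.6 m.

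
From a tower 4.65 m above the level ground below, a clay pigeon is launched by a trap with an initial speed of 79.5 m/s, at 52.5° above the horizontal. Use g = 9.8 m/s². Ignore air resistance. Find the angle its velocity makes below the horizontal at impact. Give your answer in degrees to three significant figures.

Horizontal component vₓ = 79.50 cos 52.5° = 48.40 m/s; vertical v_y0 = 79.50 sin 52.5° = 63.07 m/s.
The projectile lands when y = 4.65 + (63.07) t − ½·9.80·t² = 0. Positive root: t = (63.07 + √(63.07² + 2·9.80·4.65)) / 9.80 = (63.07 + 63.79) / 9.80 = 12.95 s.
At impact: v_y = v_y0 − g t = −63.79 m/s; vₓ = 48.40 m/s.
Angle below horizontal: arctan(|v_y|/vₓ) = arctan(63.79/48.40) = 52.81°.

52.8°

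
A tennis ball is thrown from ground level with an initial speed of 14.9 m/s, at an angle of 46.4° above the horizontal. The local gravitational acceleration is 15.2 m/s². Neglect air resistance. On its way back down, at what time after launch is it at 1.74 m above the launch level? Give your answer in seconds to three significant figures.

Resolve: vₓ = 14.90 cos 46.4° = 10.28 m/s and v_y0 = 14.90 sin 46.4° = 10.79 m/s.
Height y(t) = 10.79 t − 7.600 t² = 1.74 gives 7.600 t² − 10.79 t + 1.74 = 0.
Quadratic formula: t = (10.79 ± √63.532) / 15.2 = (10.79 ± 7.971) / 15.2 → t = 0.1855 s or 1.234 s.
The descending-branch root is 1.234 s.

1.23 s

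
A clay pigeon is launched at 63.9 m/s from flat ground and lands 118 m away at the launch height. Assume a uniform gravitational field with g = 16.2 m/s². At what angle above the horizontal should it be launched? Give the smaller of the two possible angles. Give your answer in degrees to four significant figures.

From R = (v₀²/g) sin 2θ: sin 2θ = 16.2 × 118 / 4083.2 = 0.4682.
2θ = 27.91° or 180° − 27.91° = 152.1°, so θ = 13.96° or 76.04°.
The smaller angle is 13.96°.

13.96°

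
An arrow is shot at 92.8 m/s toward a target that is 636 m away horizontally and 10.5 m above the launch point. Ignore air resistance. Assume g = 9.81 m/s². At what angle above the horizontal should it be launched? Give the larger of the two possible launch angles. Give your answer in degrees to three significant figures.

Trajectory: y = x tanθ − g x² (1 + tan²θ)/(2v₀²). With x = 636, y = 10.5, v₀ = 92.8, g = 9.81:
230.4 tan²θ − 636 tanθ + (240.9) = 0.
tanθ = [636 ± √(636² − 4 × 230.4 × (240.9))] / (2 × 230.4) = (636 ± 427.2) / 460.8, giving tanθ = 0.4531 or 2.307.
θ = 24.38° or 66.57°; the larger is 66.57°.

66.6°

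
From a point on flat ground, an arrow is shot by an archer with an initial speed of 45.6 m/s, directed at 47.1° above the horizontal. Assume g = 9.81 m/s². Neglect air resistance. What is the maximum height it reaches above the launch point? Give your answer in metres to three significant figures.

56.9 m

Horizontal component vₓ = 45.60 cos 47.1° = 31.04 m/s; vertical v_y0 = 45.60 sin 47.1° = 33.40 m/s.
Maximum height: H = v_y0² / (2g) = 33.40² / (2 × 9.81) = 56.87 m.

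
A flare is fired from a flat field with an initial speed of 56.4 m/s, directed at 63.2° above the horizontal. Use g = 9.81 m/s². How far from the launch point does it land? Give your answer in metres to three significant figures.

Resolve: vₓ = 56.40 cos 63.2° = 25.43 m/s and v_y0 = 56.40 sin 63.2° = 50.34 m/s.
Flight time T = 2 v_y0 / g = 10.26 s.
Horizontal distance R = vₓ T = 25.43 × 10.26 = 261.0 m.

261 m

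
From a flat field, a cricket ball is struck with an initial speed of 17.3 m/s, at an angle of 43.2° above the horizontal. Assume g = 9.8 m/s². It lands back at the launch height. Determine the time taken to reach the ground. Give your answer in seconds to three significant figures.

2.42 s

Horizontal component vₓ = 17.30 cos 43.2° = 12.61 m/s; vertical v_y0 = 17.30 sin 43.2° = 11.84 m/s.
Time of flight on level ground: T = 2 v_y0 / g = 2 × 11.84 / 9.80 = 2.417 s.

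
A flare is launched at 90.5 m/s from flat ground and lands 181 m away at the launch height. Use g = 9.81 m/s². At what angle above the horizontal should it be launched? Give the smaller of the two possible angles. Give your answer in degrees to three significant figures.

6.26°

From R = (v₀²/g) sin 2θ: sin 2θ = 9.81 × 181 / 8190.2 = 0.2168.
2θ = 12.52° or 180° − 12.52° = 167.5°, so θ = 6.260° or 83.74°.
The smaller angle is 6.260°.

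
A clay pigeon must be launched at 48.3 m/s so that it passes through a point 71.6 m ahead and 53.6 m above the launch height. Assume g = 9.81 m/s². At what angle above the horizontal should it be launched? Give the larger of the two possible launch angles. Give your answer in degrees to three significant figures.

Trajectory: y = x tanθ − g x² (1 + tan²θ)/(2v₀²). With x = 71.6, y = 53.6, v₀ = 48.3, g = 9.81:
10.78 tan²θ − 71.6 tanθ + (64.38) = 0.
tanθ = [71.6 ± √(71.6² − 4 × 10.78 × (64.38))] / (2 × 10.78) = (71.6 ± 48.49) / 21.56, giving tanθ = 1.072 or 5.570.
θ = 47.00° or 79.82°; the larger is 79.82°.

79.8°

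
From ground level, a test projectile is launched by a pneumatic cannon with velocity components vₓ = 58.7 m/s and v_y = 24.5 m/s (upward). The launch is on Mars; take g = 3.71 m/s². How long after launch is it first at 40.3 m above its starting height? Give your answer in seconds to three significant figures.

1.93 s

Require v_y0 t − ½ g t² = 40.3, i.e. 1.855 t² − 24.50 t + 40.3 = 0.
Quadratic formula: t = (24.50 ± √301.22) / 3.71 = (24.50 ± 17.36) / 3.71 → t = 1.926 s or 11.28 s.
The first (ascending) time is 1.926 s.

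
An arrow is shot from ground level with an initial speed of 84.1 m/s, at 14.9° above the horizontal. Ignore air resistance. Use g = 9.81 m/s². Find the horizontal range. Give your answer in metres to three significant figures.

Components: vₓ = 84.10 cos 14.9° = 81.27 m/s, v_y0 = 84.10 sin 14.9° = 21.62 m/s.
Flight time T = 2 v_y0 / g = 4.409 s.
Horizontal distance R = vₓ T = 81.27 × 4.409 = 358.3 m.

358 m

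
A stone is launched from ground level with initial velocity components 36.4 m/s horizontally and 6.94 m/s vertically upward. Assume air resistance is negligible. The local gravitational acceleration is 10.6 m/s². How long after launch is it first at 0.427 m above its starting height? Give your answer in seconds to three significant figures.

Height y(t) = 6.940 t − 5.300 t² = 0.427 gives 5.300 t² − 6.940 t + 0.427 = 0.
t = [6.940 ± √(6.940² − 2·10.6·0.427)] / 10.6 = (6.940 ± 6.254) / 10.6, so t = 0.06473 s or t = 1.245 s.
The first (ascending) time is 0.06473 s.

0.0647 s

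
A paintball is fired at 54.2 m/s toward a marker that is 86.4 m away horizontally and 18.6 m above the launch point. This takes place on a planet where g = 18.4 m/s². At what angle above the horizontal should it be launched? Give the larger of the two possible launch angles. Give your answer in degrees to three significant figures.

72.2°

Trajectory: y = x tanθ − g x² (1 + tan²θ)/(2v₀²). With x = 86.4, y = 18.6, v₀ = 54.2, g = 18.4:
23.38 tan²θ − 86.4 tanθ + (41.98) = 0.
tanθ = [86.4 ± √(86.4² − 4 × 23.38 × (41.98))] / (2 × 23.38) = (86.4 ± 59.49) / 46.76, giving tanθ = 0.5755 or 3.120.
θ = 29.92° or 72.23°; the larger is 72.23°.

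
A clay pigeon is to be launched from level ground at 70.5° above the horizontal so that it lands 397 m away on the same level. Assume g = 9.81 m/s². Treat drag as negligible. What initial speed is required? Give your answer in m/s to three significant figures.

78.7 m/s

On level ground R = v₀² sin 2θ / g ⇒ v₀ = √(gR / sin 2θ).
v₀ = √(9.81 × 397 / sin 141.0°) = √(3895 / 0.6293) = √6188.5 = 78.67 m/s.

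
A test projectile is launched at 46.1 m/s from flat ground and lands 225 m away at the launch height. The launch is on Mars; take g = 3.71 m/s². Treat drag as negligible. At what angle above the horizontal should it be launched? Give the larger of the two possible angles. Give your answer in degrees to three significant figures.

78.4°

R = v₀² sin 2θ / g gives sin 2θ = gR/v₀² = 3.71·225/46.1² = 0.3928.
2θ = 23.13° or 180° − 23.13° = 156.9°, so θ = 11.56° or 78.44°.
The larger angle is 78.44°.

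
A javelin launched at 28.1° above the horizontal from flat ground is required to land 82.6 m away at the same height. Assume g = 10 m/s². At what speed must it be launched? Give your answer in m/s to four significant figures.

On level ground R = v₀² sin 2θ / g ⇒ v₀ = √(gR / sin 2θ).
v₀ = √(10.0 × 82.6 / sin 56.20°) = √(826.0 / 0.8310) = √994.00 = 31.53 m/s.

31.53 m/s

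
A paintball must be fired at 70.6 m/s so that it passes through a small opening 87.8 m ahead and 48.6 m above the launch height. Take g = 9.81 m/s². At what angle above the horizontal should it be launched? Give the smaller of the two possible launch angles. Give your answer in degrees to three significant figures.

34.2°

Trajectory: y = x tanθ − g x² (1 + tan²θ)/(2v₀²). With x = 87.8, y = 48.6, v₀ = 70.6, g = 9.81:
7.586 tan²θ − 87.8 tanθ + (56.19) = 0.
tanθ = [87.8 ± √(87.8² − 4 × 7.586 × (56.19))] / (2 × 7.586) = (87.8 ± 77.48) / 15.17, giving tanθ = 0.6799 or 10.89.
θ = 34.21° or 84.76°; the smaller is 34.21°.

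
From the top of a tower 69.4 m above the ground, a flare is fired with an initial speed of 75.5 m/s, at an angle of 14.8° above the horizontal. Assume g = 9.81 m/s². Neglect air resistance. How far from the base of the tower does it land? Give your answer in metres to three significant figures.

453 m

Resolve: vₓ = 75.50 cos 14.8° = 73.00 m/s and v_y0 = 75.50 sin 14.8° = 19.29 m/s.
The projectile lands when y = 69.4 + (19.29) t − ½·9.81·t² = 0. Positive root: t = (19.29 + √(19.29² + 2·9.81·69.4)) / 9.81 = (19.29 + 41.64) / 9.81 = 6.210 s.
Horizontal distance: R = vₓ t = 73.00 × 6.210 = 453.3 m.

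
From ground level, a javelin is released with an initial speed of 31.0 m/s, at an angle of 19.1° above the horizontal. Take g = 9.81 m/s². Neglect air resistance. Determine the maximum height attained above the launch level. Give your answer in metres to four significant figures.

5.244 m

vₓ = 31.00 cos 19.1° = 29.29 m/s; v_y0 = 31.00 sin 19.1° = 10.14 m/s.
At the apex v_y = 0, so H = v_y0²/(2g) = 10.14²/19.62 = 5.244 m.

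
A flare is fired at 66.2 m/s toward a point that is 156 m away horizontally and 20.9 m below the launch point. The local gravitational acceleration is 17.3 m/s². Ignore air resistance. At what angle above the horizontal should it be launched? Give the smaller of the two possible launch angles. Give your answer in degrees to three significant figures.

Trajectory: y = x tanθ − g x² (1 + tan²θ)/(2v₀²). With x = 156, y = −20.9, v₀ = 66.2, g = 17.3:
48.03 tan²θ − 156 tanθ + (27.13) = 0.
tanθ = [156 ± √(156² − 4 × 48.03 × (27.13))] / (2 × 48.03) = (156 ± 138.3) / 96.07, giving tanθ = 0.1844 or 3.063.
θ = 10.45° or 71.92°; the smaller is 10.45°.

10.4°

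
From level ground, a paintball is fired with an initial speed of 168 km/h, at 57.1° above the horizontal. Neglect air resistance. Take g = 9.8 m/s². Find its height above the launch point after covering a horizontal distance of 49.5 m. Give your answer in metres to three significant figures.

Convert: 168 km/h = 168/3.6 = 46.67 m/s.
Resolve: vₓ = 46.67 cos 57.1° = 25.35 m/s and v_y0 = 46.67 sin 57.1° = 39.18 m/s.
Time to reach x = 49.5 m: t = x/vₓ = 49.5/25.35 = 1.953 s.
Height: y = v_y0 t − ½ g t² = 39.18 × 1.953 − 4.900 × 1.953² = 76.52 − 18.69 = 57.83 m.

57.8 m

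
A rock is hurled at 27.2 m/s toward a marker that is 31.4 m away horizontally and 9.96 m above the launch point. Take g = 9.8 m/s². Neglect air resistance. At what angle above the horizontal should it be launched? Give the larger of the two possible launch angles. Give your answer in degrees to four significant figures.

Trajectory: y = x tanθ − g x² (1 + tan²θ)/(2v₀²). With x = 31.4, y = 9.96, v₀ = 27.2, g = 9.80:
6.530 tan²θ − 31.4 tanθ + (16.49) = 0.
tanθ = [31.4 ± √(31.4² − 4 × 6.530 × (16.49))] / (2 × 6.530) = (31.4 ± 23.56) / 13.06, giving tanθ = 0.6000 or 4.208.
θ = 30.97° or 76.63°; the larger is 76.63°.

76.63°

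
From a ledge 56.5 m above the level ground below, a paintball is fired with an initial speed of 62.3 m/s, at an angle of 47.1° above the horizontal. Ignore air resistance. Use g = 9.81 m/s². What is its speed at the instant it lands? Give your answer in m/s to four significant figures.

Resolve: vₓ = 62.30 cos 47.1° = 42.41 m/s and v_y0 = 62.30 sin 47.1° = 45.64 m/s.
With up positive and y = 0 at the ground: y(t) = 56.5 + (45.64) t − 4.905 t². Setting y = 0 and taking the positive root: t = [45.64 + √(45.64² + 2·9.81·56.5)] / 9.81 = (45.64 + 56.49) / 9.81 = 10.41 s.
Vertical velocity at impact: v_y = v_y0 − g t = 45.64 − 9.81 × 10.41 = −56.49 m/s.
Speed: |v| = √(vₓ² + v_y²) = √(42.41² + 56.49²) = 70.64 m/s.

70.64 m/s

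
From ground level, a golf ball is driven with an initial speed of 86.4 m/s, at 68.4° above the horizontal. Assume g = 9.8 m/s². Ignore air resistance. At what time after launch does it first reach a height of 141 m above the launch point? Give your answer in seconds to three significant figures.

2.00 s

Components: vₓ = 86.40 cos 68.4° = 31.81 m/s, v_y0 = 86.40 sin 68.4° = 80.33 m/s.
Height y(t) = 80.33 t − 4.900 t² = 141 gives 4.900 t² − 80.33 t + 141 = 0.
Quadratic formula: t = (80.33 ± √3689.7) / 9.80 = (80.33 ± 60.74) / 9.80 → t = 1.999 s or 14.40 s.
The first (ascending) time is 1.999 s.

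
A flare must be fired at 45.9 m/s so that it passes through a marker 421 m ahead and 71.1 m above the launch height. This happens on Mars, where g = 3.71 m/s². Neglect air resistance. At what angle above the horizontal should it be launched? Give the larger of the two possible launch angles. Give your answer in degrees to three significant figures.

Trajectory: y = x tanθ − g x² (1 + tan²θ)/(2v₀²). With x = 421, y = 71.1, v₀ = 45.9, g = 3.71:
156.1 tan²θ − 421 tanθ + (227.2) = 0.
tanθ = [421 ± √(421² − 4 × 156.1 × (227.2))] / (2 × 156.1) = (421 ± 188.3) / 312.1, giving tanθ = 0.7457 or 1.952.
θ = 36.71° or 62.87°; the larger is 62.87°.

62.9°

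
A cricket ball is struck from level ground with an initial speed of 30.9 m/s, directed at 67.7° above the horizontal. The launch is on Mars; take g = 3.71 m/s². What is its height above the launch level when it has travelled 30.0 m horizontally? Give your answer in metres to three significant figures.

61.0 m

Components: vₓ = 30.90 cos 67.7° = 11.73 m/s, v_y0 = 30.90 sin 67.7° = 28.59 m/s.
Time to reach x = 30.0 m: t = x/vₓ = 30.0/11.73 = 2.559 s.
Height: y = v_y0 t − ½ g t² = 28.59 × 2.559 − 1.855 × 2.559² = 73.15 − 12.14 = 61.00 m.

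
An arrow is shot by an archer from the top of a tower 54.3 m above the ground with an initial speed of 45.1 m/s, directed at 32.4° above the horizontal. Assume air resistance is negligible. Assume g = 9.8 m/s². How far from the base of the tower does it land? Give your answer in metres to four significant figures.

Horizontal component vₓ = 45.10 cos 32.4° = 38.08 m/s; vertical v_y0 = 45.10 sin 32.4° = 24.17 m/s.
The projectile lands when y = 54.3 + (24.17) t − ½·9.80·t² = 0. Positive root: t = (24.17 + √(24.17² + 2·9.80·54.3)) / 9.80 = (24.17 + 40.60) / 9.80 = 6.609 s.
Horizontal distance: R = vₓ t = 38.08 × 6.609 = 251.7 m.

251.7 m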